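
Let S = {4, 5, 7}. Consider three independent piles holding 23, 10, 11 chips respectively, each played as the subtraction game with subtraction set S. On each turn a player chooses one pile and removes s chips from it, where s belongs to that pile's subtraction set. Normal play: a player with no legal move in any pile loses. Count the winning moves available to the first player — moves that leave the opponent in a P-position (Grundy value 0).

All piles use S = {4, 5, 7}:
n :  0  1  2  3  4  5  6  7  8  9 10 11 12 13 14 15 16 17 18 19 20 21 22 23
G :  0  0  0  0  1  1  1  1  2  2  2  0  0  0  0  1  1  1  1  2  2  2  0  0
Pile A: G(23) = 0.
Pile B: G(10) = 2.
Pile C: G(11) = 0.
Combined Grundy value = 0 ⊕ 2 ⊕ 0 = 2.
A winning move leaves total XOR = 0, i.e. changes one component's Grundy value g to g ⊕ X where X is the current total.
Pile A: need g' = 0⊕2 = 2. Options: 23−4→G=2, 23−5→G=1, 23−7→G=1. Hits: 1.
Pile B: need g' = 2⊕2 = 0. Options: 10−4→G=1, 10−5→G=1, 10−7→G=0. Hits: 1.
Pile C: need g' = 0⊕2 = 2. Options: 11−4→G=1, 11−5→G=1, 11−7→G=1. Hits: 0.

2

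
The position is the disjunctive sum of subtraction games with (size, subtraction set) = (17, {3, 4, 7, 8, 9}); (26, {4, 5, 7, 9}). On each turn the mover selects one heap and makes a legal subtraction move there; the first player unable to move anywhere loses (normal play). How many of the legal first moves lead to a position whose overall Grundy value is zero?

Heap A, S = {3, 4, 7, 8, 9}:
n :  0  1  2  3  4  5  6  7  8  9 10 11 12 13 14 15 16 17
G :  0  0  0  1  1  1  2  2  2  3  3  3  0  0  0  1  1  1
G_A(17) = 1.
Heap B, S = {4, 5, 7, 9}:
G(0) = 0
G(1) = mex{} = 0
G(2) = mex{} = 0
G(3) = mex{} = 0
G(4) = mex{0} = 1
G(5) = mex{0,0} = 1
G(6) = mex{0,0} = 1
G(7) = mex{0,0,0} = 1
G(8) = mex{1,0,0} = 2
G(9) = mex{1,1,0,0} = 2
G(10) = mex{1,1,0,0} = 2
G(11) = mex{1,1,1,0} = 2
G(12) = mex{2,1,1,0} = 3
G(13) = mex{2,2,1,1} = 0
G(14) = mex{2,2,1,1} = 0
G(15) = mex{2,2,2,1} = 0
G(16) = mex{3,2,2,1} = 0
G(17) = mex{0,3,2,2} = 1
G(18) = mex{0,0,2,2} = 1
G(19) = mex{0,0,3,2} = 1
G(20) = mex{0,0,0,2} = 1
G(21) = mex{1,0,0,3} = 2
G(22) = mex{1,1,0,0} = 2
G(23) = mex{1,1,0,0} = 2
G(24) = mex{1,1,1,0} = 2
G(25) = mex{2,1,1,0} = 3
G(26) = mex{2,2,1,1} = 0
G_B(26) = 0.
Combined Grundy value = 1 ⊕ 0 = 1.
A winning move leaves total XOR = 0, i.e. changes one component's Grundy value g to g ⊕ X where X is the current total.
Heap A: need g' = 1⊕1 = 0. Options: 17−3→G=0, 17−4→G=0, 17−7→G=3, 17−8→G=3, 17−9→G=2. Hits: 2.
Heap B: need g' = 0⊕1 = 1. Options: 26−4→G=2, 26−5→G=2, 26−7→G=1, 26−9→G=1. Hits: 2.

4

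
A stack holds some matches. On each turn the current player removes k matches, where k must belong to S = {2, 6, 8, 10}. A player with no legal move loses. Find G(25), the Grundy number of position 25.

n :  0  1  2  3  4  5  6  7  8  9 10 11 12 13 14 15 16 17 18 19 20 21 22 23 24 25
G :  0  0  1  1  0  0  1  1  2  2  3  3  2  2  3  3  0  0  1  1  0  0  1  1  2  2

2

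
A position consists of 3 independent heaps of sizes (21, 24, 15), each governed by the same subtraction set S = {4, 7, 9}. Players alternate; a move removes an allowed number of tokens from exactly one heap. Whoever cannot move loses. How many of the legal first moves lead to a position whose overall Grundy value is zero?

All heaps use S = {4, 7, 9}:
G(0) = 0
G(1) = mex{} = 0
G(2) = mex{} = 0
G(3) = mex{} = 0
G(4) = mex{0} = 1
G(5) = mex{0} = 1
G(6) = mex{0} = 1
G(7) = mex{0,0} = 1
G(8) = mex{1,0} = 2
G(9) = mex{1,0,0} = 2
G(10) = mex{1,0,0} = 2
G(11) = mex{1,1,0} = 2
G(12) = mex{2,1,0} = 3
G(13) = mex{2,1,1} = 0
G(14) = mex{2,1,1} = 0
G(15) = mex{2,2,1} = 0
G(16) = mex{3,2,1} = 0
G(17) = mex{0,2,2} = 1
G(18) = mex{0,2,2} = 1
G(19) = mex{0,3,2} = 1
G(20) = mex{0,0,2} = 1
G(21) = mex{1,0,3} = 2
G(22) = mex{1,0,0} = 2
G(23) = mex{1,0,0} = 2
G(24) = mex{1,1,0} = 2
Heap A: G(21) = 2.
Heap B: G(24) = 2.
Heap C: G(15) = 0.
Combined Grundy value = 2 ⊕ 2 ⊕ 0 = 0.
A winning move leaves total XOR = 0, i.e. changes one component's Grundy value g to g ⊕ X where X is the current total.
Heap A: target g' = 2⊕0 = 2, but every legal move changes the Grundy value (mex property), so 0 moves.
Heap B: target g' = 2⊕0 = 2, but every legal move changes the Grundy value (mex property), so 0 moves.
Heap C: target g' = 0⊕0 = 0, but every legal move changes the Grundy value (mex property), so 0 moves.

0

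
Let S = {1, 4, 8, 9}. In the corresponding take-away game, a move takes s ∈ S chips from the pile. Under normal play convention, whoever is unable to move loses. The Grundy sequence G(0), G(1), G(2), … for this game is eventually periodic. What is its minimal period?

n :  0  1  2  3  4  5  6  7  8  9 10 11 12 13 14 15 16 17 18 19 20 21 22 23 24 25 26 27 28 29 30 31 32 33 34 35
G :  0  1  0  1  2  0  1  0  1  2  3  2  0  1  2  3  2  0  1  0  1  2  0  1  0  1  2  3  2  0  1  2  3  2  0  1
G(n+17) = G(n) holds for n = 0,…,8 (a full window of length max(S) = 9), so the sequence is purely periodic with period 17.

17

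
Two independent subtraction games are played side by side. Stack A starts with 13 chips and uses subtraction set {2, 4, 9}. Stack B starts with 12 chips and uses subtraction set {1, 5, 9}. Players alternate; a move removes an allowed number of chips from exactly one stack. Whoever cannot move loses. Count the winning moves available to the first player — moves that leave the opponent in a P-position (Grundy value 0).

Stack A, S = {2, 4, 9}:
n :  0  1  2  3  4  5  6  7  8  9 10 11 12 13
G :  0  0  1  1  2  2  0  0  1  1  2  2  0  0
G_A(13) = 0.
Stack B, S = {1, 5, 9}:
G(0) = 0
G(1) = mex{0} = 1
G(2) = mex{1} = 0
G(3) = mex{0} = 1
G(4) = mex{1} = 0
G(5) = mex{0,0} = 1
G(6) = mex{1,1} = 0
G(7) = mex{0,0} = 1
G(8) = mex{1,1} = 0
G(9) = mex{0,0,0} = 1
G(10) = mex{1,1,1} = 0
G(11) = mex{0,0,0} = 1
G(12) = mex{1,1,1} = 0
G_B(12) = 0.
Combined Grundy value = 0 ⊕ 0 = 0.
A winning move leaves total XOR = 0, i.e. changes one component's Grundy value g to g ⊕ X where X is the current total.
Stack A: target g' = 0⊕0 = 0, but every legal move changes the Grundy value (mex property), so 0 moves.
Stack B: target g' = 0⊕0 = 0, but every legal move changes the Grundy value (mex property), so 0 moves.

0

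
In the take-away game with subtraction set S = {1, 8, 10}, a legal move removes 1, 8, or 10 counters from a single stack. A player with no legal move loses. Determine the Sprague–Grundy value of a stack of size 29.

G(0) = 0
G(1) = mex{0} = 1
G(2) = mex{1} = 0
G(3) = mex{0} = 1
G(4) = mex{1} = 0
G(5) = mex{0} = 1
G(6) = mex{1} = 0
G(7) = mex{0} = 1
G(8) = mex{1,0} = 2
G(9) = mex{2,1} = 0
G(10) = mex{0,0,0} = 1
G(11) = mex{1,1,1} = 0
G(12) = mex{0,0,0} = 1
G(13) = mex{1,1,1} = 0
G(14) = mex{0,0,0} = 1
G(15) = mex{1,1,1} = 0
G(16) = mex{0,2,0} = 1
G(17) = mex{1,0,1} = 2
G(18) = mex{2,1,2} = 0
G(19) = mex{0,0,0} = 1
G(20) = mex{1,1,1} = 0
G(21) = mex{0,0,0} = 1
G(22) = mex{1,1,1} = 0
G(23) = mex{0,0,0} = 1
G(24) = mex{1,1,1} = 0
G(25) = mex{0,2,0} = 1
G(26) = mex{1,0,1} = 2
G(27) = mex{2,1,2} = 0
G(28) = mex{0,0,0} = 1
G(29) = mex{1,1,1} = 0

0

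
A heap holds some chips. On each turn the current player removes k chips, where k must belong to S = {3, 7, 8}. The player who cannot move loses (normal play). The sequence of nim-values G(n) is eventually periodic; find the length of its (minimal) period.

G(0) = 0
G(1) = mex{} = 0
G(2) = mex{} = 0
G(3) = mex{0} = 1
G(4) = mex{0} = 1
G(5) = mex{0} = 1
G(6) = mex{1} = 0
G(7) = mex{1,0} = 2
G(8) = mex{1,0,0} = 2
G(9) = mex{0,0,0} = 1
G(10) = mex{2,1,0} = 3
G(11) = mex{2,1,1} = 0
G(12) = mex{1,1,1} = 0
G(13) = mex{3,0,1} = 2
G(14) = mex{0,2,0} = 1
G(15) = mex{0,2,2} = 1
G(16) = mex{2,1,2} = 0
G(17) = mex{1,3,1} = 0
G(18) = mex{1,0,3} = 2
G(19) = mex{0,0,0} = 1
G(20) = mex{0,2,0} = 1
G(21) = mex{2,1,2} = 0
G(22) = mex{1,1,1} = 0
G(23) = mex{1,0,1} = 2
G(24) = mex{0,0,0} = 1
G(25) = mex{0,2,0} = 1
From n = 11 onward G(n+5) = G(n); since this holds over max(S) = 8 consecutive positions the period is 5 (pre-period 11).

5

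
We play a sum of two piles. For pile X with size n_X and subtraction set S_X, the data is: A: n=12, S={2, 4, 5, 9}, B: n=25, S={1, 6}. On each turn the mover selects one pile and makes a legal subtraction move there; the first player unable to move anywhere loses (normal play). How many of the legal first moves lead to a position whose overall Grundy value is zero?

2

Pile A, S = {2, 4, 5, 9}:
n :  0  1  2  3  4  5  6  7  8  9 10 11 12
G :  0  0  1  1  2  2  3  0  0  1  1  2  2
G_A(12) = 2.
Pile B, S = {1, 6}:
G(0) = 0
G(1) = mex{0} = 1
G(2) = mex{1} = 0
G(3) = mex{0} = 1
G(4) = mex{1} = 0
G(5) = mex{0} = 1
G(6) = mex{1,0} = 2
G(7) = mex{2,1} = 0
G(8) = mex{0,0} = 1
G(9) = mex{1,1} = 0
G(10) = mex{0,0} = 1
G(11) = mex{1,1} = 0
G(12) = mex{0,2} = 1
G(13) = mex{1,0} = 2
G(14) = mex{2,1} = 0
G(15) = mex{0,0} = 1
G(16) = mex{1,1} = 0
G(17) = mex{0,0} = 1
G(18) = mex{1,1} = 0
G(19) = mex{0,2} = 1
G(20) = mex{1,0} = 2
G(21) = mex{2,1} = 0
G(22) = mex{0,0} = 1
G(23) = mex{1,1} = 0
G(24) = mex{0,0} = 1
G(25) = mex{1,1} = 0
G_B(25) = 0.
Combined Grundy value = 2 ⊕ 0 = 2.
A winning move leaves total XOR = 0, i.e. changes one component's Grundy value g to g ⊕ X where X is the current total.
Pile A: need g' = 2⊕2 = 0. Options: 12−2→G=1, 12−4→G=0, 12−5→G=0, 12−9→G=1. Hits: 2.
Pile B: need g' = 0⊕2 = 2. Options: 25−1→G=1, 25−6→G=1. Hits: 0.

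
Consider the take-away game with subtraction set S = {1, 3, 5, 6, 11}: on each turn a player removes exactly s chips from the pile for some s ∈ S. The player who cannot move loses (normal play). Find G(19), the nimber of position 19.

G(0) = 0
G(1) = mex{0} = 1
G(2) = mex{1} = 0
G(3) = mex{0,0} = 1
G(4) = mex{1,1} = 0
G(5) = mex{0,0,0} = 1
G(6) = mex{1,1,1,0} = 2
G(7) = mex{2,0,0,1} = 3
G(8) = mex{3,1,1,0} = 2
G(9) = mex{2,2,0,1} = 3
G(10) = mex{3,3,1,0} = 2
G(11) = mex{2,2,2,1,0} = 3
G(12) = mex{3,3,3,2,1} = 0
G(13) = mex{0,2,2,3,0} = 1
G(14) = mex{1,3,3,2,1} = 0
G(15) = mex{0,0,2,3,0} = 1
G(16) = mex{1,1,3,2,1} = 0
G(17) = mex{0,0,0,3,2} = 1
G(18) = mex{1,1,1,0,3} = 2
G(19) = mex{2,0,0,1,2} = 3

3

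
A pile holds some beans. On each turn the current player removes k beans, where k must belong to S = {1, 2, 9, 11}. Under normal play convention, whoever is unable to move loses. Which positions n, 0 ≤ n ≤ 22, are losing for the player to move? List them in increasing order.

G(0) = 0
G(1) = mex{0} = 1
G(2) = mex{1,0} = 2
G(3) = mex{2,1} = 0
G(4) = mex{0,2} = 1
G(5) = mex{1,0} = 2
G(6) = mex{2,1} = 0
G(7) = mex{0,2} = 1
G(8) = mex{1,0} = 2
G(9) = mex{2,1,0} = 3
G(10) = mex{3,2,1} = 0
G(11) = mex{0,3,2,0} = 1
G(12) = mex{1,0,0,1} = 2
G(13) = mex{2,1,1,2} = 0
G(14) = mex{0,2,2,0} = 1
G(15) = mex{1,0,0,1} = 2
G(16) = mex{2,1,1,2} = 0
G(17) = mex{0,2,2,0} = 1
G(18) = mex{1,0,3,1} = 2
G(19) = mex{2,1,0,2} = 3
G(20) = mex{3,2,1,3} = 0
G(21) = mex{0,3,2,0} = 1
G(22) = mex{1,0,0,1} = 2
P-positions are exactly the n with G(n) = 0.

0, 3, 6, 10, 13, 16, 20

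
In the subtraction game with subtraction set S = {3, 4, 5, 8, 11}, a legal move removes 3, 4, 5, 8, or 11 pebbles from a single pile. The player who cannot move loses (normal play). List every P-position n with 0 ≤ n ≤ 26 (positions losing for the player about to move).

n :  0  1  2  3  4  5  6  7  8  9 10 11 12 13 14 15 16 17 18 19 20 21 22 23 24 25 26
G :  0  0  0  1  1  1  2  2  2  3  3  3  4  4  0  0  0  1  1  1  2  2  2  3  3  3  4
P-positions are exactly the n with G(n) = 0.

0, 1, 2, 14, 15, 16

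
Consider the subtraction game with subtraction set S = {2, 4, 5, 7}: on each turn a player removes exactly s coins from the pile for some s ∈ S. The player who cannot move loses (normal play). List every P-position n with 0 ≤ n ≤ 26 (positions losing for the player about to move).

n :  0  1  2  3  4  5  6  7  8  9 10 11 12 13 14 15 16 17 18 19 20 21 22 23 24 25 26
G :  0  0  1  1  2  2  3  3  4  0  0  1  1  2  2  3  3  4  0  0  1  1  2  2  3  3  4
P-positions are exactly the n with G(n) = 0.

0, 1, 9, 10, 18, 19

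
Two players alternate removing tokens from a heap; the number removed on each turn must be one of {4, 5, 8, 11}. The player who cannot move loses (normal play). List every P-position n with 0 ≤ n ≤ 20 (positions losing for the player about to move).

G(0) = 0
G(1) = mex{} = 0
G(2) = mex{} = 0
G(3) = mex{} = 0
G(4) = mex{0} = 1
G(5) = mex{0,0} = 1
G(6) = mex{0,0} = 1
G(7) = mex{0,0} = 1
G(8) = mex{1,0,0} = 2
G(9) = mex{1,1,0} = 2
G(10) = mex{1,1,0} = 2
G(11) = mex{1,1,0,0} = 2
G(12) = mex{2,1,1,0} = 3
G(13) = mex{2,2,1,0} = 3
G(14) = mex{2,2,1,0} = 3
G(15) = mex{2,2,1,1} = 0
G(16) = mex{3,2,2,1} = 0
G(17) = mex{3,3,2,1} = 0
G(18) = mex{3,3,2,1} = 0
G(19) = mex{0,3,2,2} = 1
G(20) = mex{0,0,3,2} = 1
P-positions are exactly the n with G(n) = 0.

0, 1, 2, 3, 15, 16, 17, 18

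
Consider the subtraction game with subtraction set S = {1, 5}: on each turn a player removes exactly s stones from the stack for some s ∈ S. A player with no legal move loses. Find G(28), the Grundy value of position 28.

0

n :  0  1  2  3  4  5  6  7  8  9 10 11 12 13 14 15 16 17 18 19 20 21 22 23 24 25 26 27 28
G :  0  1  0  1  0  1  0  1  0  1  0  1  0  1  0  1  0  1  0  1  0  1  0  1  0  1  0  1  0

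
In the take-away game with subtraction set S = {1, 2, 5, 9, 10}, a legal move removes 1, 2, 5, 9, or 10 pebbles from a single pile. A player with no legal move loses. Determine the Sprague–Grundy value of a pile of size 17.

n :  0  1  2  3  4  5  6  7  8  9 10 11 12 13 14 15 16 17
G :  0  1  2  0  1  2  0  1  2  3  4  5  3  4  0  1  2  0

0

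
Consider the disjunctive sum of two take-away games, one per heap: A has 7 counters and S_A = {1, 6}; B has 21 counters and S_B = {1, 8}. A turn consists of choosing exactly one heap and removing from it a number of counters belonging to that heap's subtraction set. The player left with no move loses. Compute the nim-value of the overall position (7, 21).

Heap A, S = {1, 6}:
n : 0 1 2 3 4 5 6 7
G : 0 1 0 1 0 1 2 0
G_A(7) = 0.
Heap B, S = {1, 8}:
n :  0  1  2  3  4  5  6  7  8  9 10 11 12 13 14 15 16 17 18 19 20 21
G :  0  1  0  1  0  1  0  1  2  0  1  0  1  0  1  0  1  2  0  1  0  1
G_B(21) = 1.
Combined Grundy value = 0 ⊕ 1 = 1.

1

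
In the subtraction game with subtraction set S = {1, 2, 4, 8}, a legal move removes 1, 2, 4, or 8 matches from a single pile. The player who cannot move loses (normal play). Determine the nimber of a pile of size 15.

0

G(0) = 0
G(1) = mex{0} = 1
G(2) = mex{1,0} = 2
G(3) = mex{2,1} = 0
G(4) = mex{0,2,0} = 1
G(5) = mex{1,0,1} = 2
G(6) = mex{2,1,2} = 0
G(7) = mex{0,2,0} = 1
G(8) = mex{1,0,1,0} = 2
G(9) = mex{2,1,2,1} = 0
G(10) = mex{0,2,0,2} = 1
G(11) = mex{1,0,1,0} = 2
G(12) = mex{2,1,2,1} = 0
G(13) = mex{0,2,0,2} = 1
G(14) = mex{1,0,1,0} = 2
G(15) = mex{2,1,2,1} = 0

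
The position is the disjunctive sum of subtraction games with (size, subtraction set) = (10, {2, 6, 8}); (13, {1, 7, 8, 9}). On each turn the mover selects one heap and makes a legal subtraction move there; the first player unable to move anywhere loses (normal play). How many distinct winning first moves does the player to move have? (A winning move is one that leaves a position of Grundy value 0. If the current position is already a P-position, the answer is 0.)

0

Heap A, S = {2, 6, 8}:
n :  0  1  2  3  4  5  6  7  8  9 10
G :  0  0  1  1  0  0  1  1  2  2  3
G_A(10) = 3.
Heap B, S = {1, 7, 8, 9}:
G(0) = 0
G(1) = mex{0} = 1
G(2) = mex{1} = 0
G(3) = mex{0} = 1
G(4) = mex{1} = 0
G(5) = mex{0} = 1
G(6) = mex{1} = 0
G(7) = mex{0,0} = 1
G(8) = mex{1,1,0} = 2
G(9) = mex{2,0,1,0} = 3
G(10) = mex{3,1,0,1} = 2
G(11) = mex{2,0,1,0} = 3
G(12) = mex{3,1,0,1} = 2
G(13) = mex{2,0,1,0} = 3
G_B(13) = 3.
Combined Grundy value = 3 ⊕ 3 = 0.
A winning move leaves total XOR = 0, i.e. changes one component's Grundy value g to g ⊕ X where X is the current total.
Heap A: target g' = 3⊕0 = 3, but every legal move changes the Grundy value (mex property), so 0 moves.
Heap B: target g' = 3⊕0 = 3, but every legal move changes the Grundy value (mex property), so 0 moves.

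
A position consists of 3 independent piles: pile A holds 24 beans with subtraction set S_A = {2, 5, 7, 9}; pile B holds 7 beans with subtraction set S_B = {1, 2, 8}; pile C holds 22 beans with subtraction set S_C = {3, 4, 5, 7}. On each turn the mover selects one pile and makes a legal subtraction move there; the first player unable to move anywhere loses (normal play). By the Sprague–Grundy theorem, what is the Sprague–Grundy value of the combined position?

Pile A, S = {2, 5, 7, 9}:
G(0) = 0
G(1) = mex{} = 0
G(2) = mex{0} = 1
G(3) = mex{0} = 1
G(4) = mex{1} = 0
G(5) = mex{1,0} = 2
G(6) = mex{0,0} = 1
G(7) = mex{2,1,0} = 3
G(8) = mex{1,1,0} = 2
G(9) = mex{3,0,1,0} = 2
G(10) = mex{2,2,1,0} = 3
G(11) = mex{2,1,0,1} = 3
G(12) = mex{3,3,2,1} = 0
G(13) = mex{3,2,1,0} = 4
G(14) = mex{0,2,3,2} = 1
G(15) = mex{4,3,2,1} = 0
G(16) = mex{1,3,2,3} = 0
G(17) = mex{0,0,3,2} = 1
G(18) = mex{0,4,3,2} = 1
G(19) = mex{1,1,0,3} = 2
G(20) = mex{1,0,4,3} = 2
G(21) = mex{2,0,1,0} = 3
G(22) = mex{2,1,0,4} = 3
G(23) = mex{3,1,0,1} = 2
G(24) = mex{3,2,1,0} = 4
G_A(24) = 4.
Pile B, S = {1, 2, 8}:
G(0) = 0
G(1) = mex{0} = 1
G(2) = mex{1,0} = 2
G(3) = mex{2,1} = 0
G(4) = mex{0,2} = 1
G(5) = mex{1,0} = 2
G(6) = mex{2,1} = 0
G(7) = mex{0,2} = 1
G_B(7) = 1.
Pile C, S = {3, 4, 5, 7}:
n :  0  1  2  3  4  5  6  7  8  9 10 11 12 13 14 15 16 17 18 19 20 21 22
G :  0  0  0  1  1  1  2  2  2  3  0  0  0  1  1  1  2  2  2  3  0  0  0
G_C(22) = 0.
Combined Grundy value = 4 ⊕ 1 ⊕ 0 = 5.

5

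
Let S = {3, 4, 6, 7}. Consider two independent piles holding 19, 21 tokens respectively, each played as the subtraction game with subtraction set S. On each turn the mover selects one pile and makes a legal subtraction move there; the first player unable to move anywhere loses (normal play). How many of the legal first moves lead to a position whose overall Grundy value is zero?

1

All piles use S = {3, 4, 6, 7}:
G(0) = 0
G(1) = mex{} = 0
G(2) = mex{} = 0
G(3) = mex{0} = 1
G(4) = mex{0,0} = 1
G(5) = mex{0,0} = 1
G(6) = mex{1,0,0} = 2
G(7) = mex{1,1,0,0} = 2
G(8) = mex{1,1,0,0} = 2
G(9) = mex{2,1,1,0} = 3
G(10) = mex{2,2,1,1} = 0
G(11) = mex{2,2,1,1} = 0
G(12) = mex{3,2,2,1} = 0
G(13) = mex{0,3,2,2} = 1
G(14) = mex{0,0,2,2} = 1
G(15) = mex{0,0,3,2} = 1
G(16) = mex{1,0,0,3} = 2
G(17) = mex{1,1,0,0} = 2
G(18) = mex{1,1,0,0} = 2
G(19) = mex{2,1,1,0} = 3
G(20) = mex{2,2,1,1} = 0
G(21) = mex{2,2,1,1} = 0
Pile A: G(19) = 3.
Pile B: G(21) = 0.
Combined Grundy value = 3 ⊕ 0 = 3.
A winning move leaves total XOR = 0, i.e. changes one component's Grundy value g to g ⊕ X where X is the current total.
Pile A: need g' = 3⊕3 = 0. Options: 19−3→G=2, 19−4→G=1, 19−6→G=1, 19−7→G=0. Hits: 1.
Pile B: need g' = 0⊕3 = 3. Options: 21−3→G=2, 21−4→G=2, 21−6→G=1, 21−7→G=1. Hits: 0.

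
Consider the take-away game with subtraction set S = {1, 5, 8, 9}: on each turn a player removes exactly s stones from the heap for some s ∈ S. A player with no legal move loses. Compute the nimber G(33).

1

n :  0  1  2  3  4  5  6  7  8  9 10 11 12 13 14 15 16 17 18 19 20 21 22 23 24 25 26 27 28 29 30 31 32 33
G :  0  1  0  1  0  1  0  1  2  3  2  3  2  3  2  3  0  1  0  1  0  1  0  1  2  3  2  3  2  3  2  3  0  1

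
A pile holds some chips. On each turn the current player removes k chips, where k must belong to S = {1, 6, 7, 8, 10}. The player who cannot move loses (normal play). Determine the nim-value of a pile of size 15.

0

n :  0  1  2  3  4  5  6  7  8  9 10 11 12 13 14 15
G :  0  1  0  1  0  1  2  3  2  3  2  3  4  0  1  0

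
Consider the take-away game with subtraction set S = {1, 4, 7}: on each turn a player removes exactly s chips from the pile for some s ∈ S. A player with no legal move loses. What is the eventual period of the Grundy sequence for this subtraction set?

G(0) = 0
G(1) = mex{0} = 1
G(2) = mex{1} = 0
G(3) = mex{0} = 1
G(4) = mex{1,0} = 2
G(5) = mex{2,1} = 0
G(6) = mex{0,0} = 1
G(7) = mex{1,1,0} = 2
G(8) = mex{2,2,1} = 0
G(9) = mex{0,0,0} = 1
G(10) = mex{1,1,1} = 0
G(11) = mex{0,2,2} = 1
G(12) = mex{1,0,0} = 2
G(13) = mex{2,1,1} = 0
G(14) = mex{0,0,2} = 1
G(15) = mex{1,1,0} = 2
G(16) = mex{2,2,1} = 0
G(17) = mex{0,0,0} = 1
G(n+8) = G(n) holds for n = 0,…,6 (a full window of length max(S) = 7), so the sequence is purely periodic with period 8.

8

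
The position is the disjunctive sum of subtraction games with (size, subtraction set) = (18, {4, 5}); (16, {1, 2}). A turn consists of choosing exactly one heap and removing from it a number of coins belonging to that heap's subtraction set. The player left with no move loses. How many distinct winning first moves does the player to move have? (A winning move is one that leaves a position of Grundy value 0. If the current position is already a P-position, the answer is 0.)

3

Heap A, S = {4, 5}:
n :  0  1  2  3  4  5  6  7  8  9 10 11 12 13 14 15 16 17 18
G :  0  0  0  0  1  1  1  1  2  0  0  0  0  1  1  1  1  2  0
G_A(18) = 0.
Heap B, S = {1, 2}:
n :  0  1  2  3  4  5  6  7  8  9 10 11 12 13 14 15 16
G :  0  1  2  0  1  2  0  1  2  0  1  2  0  1  2  0  1
G_B(16) = 1.
Combined Grundy value = 0 ⊕ 1 = 1.
A winning move leaves total XOR = 0, i.e. changes one component's Grundy value g to g ⊕ X where X is the current total.
Heap A: need g' = 0⊕1 = 1. Options: 18−4→G=1, 18−5→G=1. Hits: 2.
Heap B: need g' = 1⊕1 = 0. Options: 16−1→G=0, 16−2→G=2. Hits: 1.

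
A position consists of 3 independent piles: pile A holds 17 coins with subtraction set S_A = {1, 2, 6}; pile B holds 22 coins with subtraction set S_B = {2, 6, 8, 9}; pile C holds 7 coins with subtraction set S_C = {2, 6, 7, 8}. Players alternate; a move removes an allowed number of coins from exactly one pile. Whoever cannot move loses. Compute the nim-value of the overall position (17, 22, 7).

Pile A, S = {1, 2, 6}:
n :  0  1  2  3  4  5  6  7  8  9 10 11 12 13 14 15 16 17
G :  0  1  2  0  1  2  3  0  1  2  0  1  2  3  0  1  2  0
G_A(17) = 0.
Pile B, S = {2, 6, 8, 9}:
G(0) = 0
G(1) = mex{} = 0
G(2) = mex{0} = 1
G(3) = mex{0} = 1
G(4) = mex{1} = 0
G(5) = mex{1} = 0
G(6) = mex{0,0} = 1
G(7) = mex{0,0} = 1
G(8) = mex{1,1,0} = 2
G(9) = mex{1,1,0,0} = 2
G(10) = mex{2,0,1,0} = 3
G(11) = mex{2,0,1,1} = 3
G(12) = mex{3,1,0,1} = 2
G(13) = mex{3,1,0,0} = 2
G(14) = mex{2,2,1,0} = 3
G(15) = mex{2,2,1,1} = 0
G(16) = mex{3,3,2,1} = 0
G(17) = mex{0,3,2,2} = 1
G(18) = mex{0,2,3,2} = 1
G(19) = mex{1,2,3,3} = 0
G(20) = mex{1,3,2,3} = 0
G(21) = mex{0,0,2,2} = 1
G(22) = mex{0,0,3,2} = 1
G_B(22) = 1.
Pile C, S = {2, 6, 7, 8}:
n : 0 1 2 3 4 5 6 7
G : 0 0 1 1 0 0 1 1
G_C(7) = 1.
Combined Grundy value = 0 ⊕ 1 ⊕ 1 = 0.

0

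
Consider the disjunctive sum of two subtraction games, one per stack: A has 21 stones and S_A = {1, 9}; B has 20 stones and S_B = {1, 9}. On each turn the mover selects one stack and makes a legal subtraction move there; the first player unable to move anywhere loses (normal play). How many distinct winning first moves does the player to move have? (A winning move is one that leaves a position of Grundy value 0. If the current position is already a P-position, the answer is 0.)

Stack A, S = {1, 9}:
n :  0  1  2  3  4  5  6  7  8  9 10 11 12 13 14 15 16 17 18 19 20 21
G :  0  1  0  1  0  1  0  1  0  1  0  1  0  1  0  1  0  1  0  1  0  1
G_A(21) = 1.
Stack B, S = {1, 9}:
G(0) = 0
G(1) = mex{0} = 1
G(2) = mex{1} = 0
G(3) = mex{0} = 1
G(4) = mex{1} = 0
G(5) = mex{0} = 1
G(6) = mex{1} = 0
G(7) = mex{0} = 1
G(8) = mex{1} = 0
G(9) = mex{0,0} = 1
G(10) = mex{1,1} = 0
G(11) = mex{0,0} = 1
G(12) = mex{1,1} = 0
G(13) = mex{0,0} = 1
G(14) = mex{1,1} = 0
G(15) = mex{0,0} = 1
G(16) = mex{1,1} = 0
G(17) = mex{0,0} = 1
G(18) = mex{1,1} = 0
G(19) = mex{0,0} = 1
G(20) = mex{1,1} = 0
G_B(20) = 0.
Combined Grundy value = 1 ⊕ 0 = 1.
A winning move leaves total XOR = 0, i.e. changes one component's Grundy value g to g ⊕ X where X is the current total.
Stack A: need g' = 1⊕1 = 0. Options: 21−1→G=0, 21−9→G=0. Hits: 2.
Stack B: need g' = 0⊕1 = 1. Options: 20−1→G=1, 20−9→G=1. Hits: 2.

4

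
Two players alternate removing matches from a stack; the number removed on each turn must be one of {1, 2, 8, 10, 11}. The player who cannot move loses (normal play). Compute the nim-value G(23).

2

n :  0  1  2  3  4  5  6  7  8  9 10 11 12 13 14 15 16 17 18 19 20 21 22 23
G :  0  1  2  0  1  2  0  1  2  0  1  2  0  1  2  0  1  2  0  1  2  0  1  2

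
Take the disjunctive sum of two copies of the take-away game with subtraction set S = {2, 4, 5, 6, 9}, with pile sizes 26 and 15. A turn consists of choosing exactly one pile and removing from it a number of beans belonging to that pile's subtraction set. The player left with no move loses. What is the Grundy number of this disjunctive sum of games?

All piles use S = {2, 4, 5, 6, 9}:
G(0) = 0
G(1) = mex{} = 0
G(2) = mex{0} = 1
G(3) = mex{0} = 1
G(4) = mex{1,0} = 2
G(5) = mex{1,0,0} = 2
G(6) = mex{2,1,0,0} = 3
G(7) = mex{2,1,1,0} = 3
G(8) = mex{3,2,1,1} = 0
G(9) = mex{3,2,2,1,0} = 4
G(10) = mex{0,3,2,2,0} = 1
G(11) = mex{4,3,3,2,1} = 0
G(12) = mex{1,0,3,3,1} = 2
G(13) = mex{0,4,0,3,2} = 1
G(14) = mex{2,1,4,0,2} = 3
G(15) = mex{1,0,1,4,3} = 2
G(16) = mex{3,2,0,1,3} = 4
G(17) = mex{2,1,2,0,0} = 3
G(18) = mex{4,3,1,2,4} = 0
G(19) = mex{3,2,3,1,1} = 0
G(20) = mex{0,4,2,3,0} = 1
G(21) = mex{0,3,4,2,2} = 1
G(22) = mex{1,0,3,4,1} = 2
G(23) = mex{1,0,0,3,3} = 2
G(24) = mex{2,1,0,0,2} = 3
G(25) = mex{2,1,1,0,4} = 3
G(26) = mex{3,2,1,1,3} = 0
Pile A: G(26) = 0.
Pile B: G(15) = 2.
Combined Grundy value = 0 ⊕ 2 = 2.

2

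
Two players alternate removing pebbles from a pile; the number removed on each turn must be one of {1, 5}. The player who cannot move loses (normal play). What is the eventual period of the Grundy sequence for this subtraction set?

n :  0  1  2  3  4  5  6  7  8  9 10 11 12 13 14
G :  0  1  0  1  0  1  0  1  0  1  0  1  0  1  0
G(n+2) = G(n) holds for n = 0,…,4 (a full window of length max(S) = 5), so the sequence is purely periodic with period 2.

2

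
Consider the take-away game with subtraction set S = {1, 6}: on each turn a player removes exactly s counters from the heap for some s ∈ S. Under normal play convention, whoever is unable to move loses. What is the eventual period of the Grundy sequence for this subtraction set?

G(0) = 0
G(1) = mex{0} = 1
G(2) = mex{1} = 0
G(3) = mex{0} = 1
G(4) = mex{1} = 0
G(5) = mex{0} = 1
G(6) = mex{1,0} = 2
G(7) = mex{2,1} = 0
G(8) = mex{0,0} = 1
G(9) = mex{1,1} = 0
G(10) = mex{0,0} = 1
G(11) = mex{1,1} = 0
G(12) = mex{0,2} = 1
G(13) = mex{1,0} = 2
G(14) = mex{2,1} = 0
G(15) = mex{0,0} = 1
G(n+7) = G(n) holds for n = 0,…,5 (a full window of length max(S) = 6), so the sequence is purely periodic with period 7.

7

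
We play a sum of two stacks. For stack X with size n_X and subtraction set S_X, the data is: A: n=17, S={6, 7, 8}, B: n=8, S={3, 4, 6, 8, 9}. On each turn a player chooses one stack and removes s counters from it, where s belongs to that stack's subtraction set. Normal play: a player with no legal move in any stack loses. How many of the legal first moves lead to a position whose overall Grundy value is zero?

2

Stack A, S = {6, 7, 8}:
n :  0  1  2  3  4  5  6  7  8  9 10 11 12 13 14 15 16 17
G :  0  0  0  0  0  0  1  1  1  1  1  1  2  2  0  0  0  0
G_A(17) = 0.
Stack B, S = {3, 4, 6, 8, 9}:
G(0) = 0
G(1) = mex{} = 0
G(2) = mex{} = 0
G(3) = mex{0} = 1
G(4) = mex{0,0} = 1
G(5) = mex{0,0} = 1
G(6) = mex{1,0,0} = 2
G(7) = mex{1,1,0} = 2
G(8) = mex{1,1,0,0} = 2
G_B(8) = 2.
Combined Grundy value = 0 ⊕ 2 = 2.
A winning move leaves total XOR = 0, i.e. changes one component's Grundy value g to g ⊕ X where X is the current total.
Stack A: need g' = 0⊕2 = 2. Options: 17−6→G=1, 17−7→G=1, 17−8→G=1. Hits: 0.
Stack B: need g' = 2⊕2 = 0. Options: 8−3→G=1, 8−4→G=1, 8−6→G=0, 8−8→G=0. Hits: 2.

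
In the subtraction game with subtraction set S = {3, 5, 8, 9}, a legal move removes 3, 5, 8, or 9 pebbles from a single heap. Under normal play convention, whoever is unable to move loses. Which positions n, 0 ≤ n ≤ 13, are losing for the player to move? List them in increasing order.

n :  0  1  2  3  4  5  6  7  8  9 10 11 12 13
G :  0  0  0  1  1  1  2  2  2  3  3  3  0  0
P-positions are exactly the n with G(n) = 0.

0, 1, 2, 12, 13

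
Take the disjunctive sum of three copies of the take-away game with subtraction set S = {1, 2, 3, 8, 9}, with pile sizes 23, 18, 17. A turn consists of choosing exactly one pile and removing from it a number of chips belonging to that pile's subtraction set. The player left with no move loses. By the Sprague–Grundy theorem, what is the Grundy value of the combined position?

All piles use S = {1, 2, 3, 8, 9}:
G(0) = 0
G(1) = mex{0} = 1
G(2) = mex{1,0} = 2
G(3) = mex{2,1,0} = 3
G(4) = mex{3,2,1} = 0
G(5) = mex{0,3,2} = 1
G(6) = mex{1,0,3} = 2
G(7) = mex{2,1,0} = 3
G(8) = mex{3,2,1,0} = 4
G(9) = mex{4,3,2,1,0} = 5
G(10) = mex{5,4,3,2,1} = 0
G(11) = mex{0,5,4,3,2} = 1
G(12) = mex{1,0,5,0,3} = 2
G(13) = mex{2,1,0,1,0} = 3
G(14) = mex{3,2,1,2,1} = 0
G(15) = mex{0,3,2,3,2} = 1
G(16) = mex{1,0,3,4,3} = 2
G(17) = mex{2,1,0,5,4} = 3
G(18) = mex{3,2,1,0,5} = 4
G(19) = mex{4,3,2,1,0} = 5
G(20) = mex{5,4,3,2,1} = 0
G(21) = mex{0,5,4,3,2} = 1
G(22) = mex{1,0,5,0,3} = 2
G(23) = mex{2,1,0,1,0} = 3
Pile A: G(23) = 3.
Pile B: G(18) = 4.
Pile C: G(17) = 3.
Combined Grundy value = 3 ⊕ 4 ⊕ 3 = 4.

4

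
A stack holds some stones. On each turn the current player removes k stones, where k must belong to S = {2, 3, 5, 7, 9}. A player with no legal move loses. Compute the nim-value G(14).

1

G(0) = 0
G(1) = mex{} = 0
G(2) = mex{0} = 1
G(3) = mex{0,0} = 1
G(4) = mex{1,0} = 2
G(5) = mex{1,1,0} = 2
G(6) = mex{2,1,0} = 3
G(7) = mex{2,2,1,0} = 3
G(8) = mex{3,2,1,0} = 4
G(9) = mex{3,3,2,1,0} = 4
G(10) = mex{4,3,2,1,0} = 5
G(11) = mex{4,4,3,2,1} = 0
G(12) = mex{5,4,3,2,1} = 0
G(13) = mex{0,5,4,3,2} = 1
G(14) = mex{0,0,4,3,2} = 1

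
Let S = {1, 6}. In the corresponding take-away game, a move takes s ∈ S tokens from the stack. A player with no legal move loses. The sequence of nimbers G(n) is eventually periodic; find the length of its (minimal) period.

G(0) = 0
G(1) = mex{0} = 1
G(2) = mex{1} = 0
G(3) = mex{0} = 1
G(4) = mex{1} = 0
G(5) = mex{0} = 1
G(6) = mex{1,0} = 2
G(7) = mex{2,1} = 0
G(8) = mex{0,0} = 1
G(9) = mex{1,1} = 0
G(10) = mex{0,0} = 1
G(11) = mex{1,1} = 0
G(12) = mex{0,2} = 1
G(13) = mex{1,0} = 2
G(14) = mex{2,1} = 0
G(15) = mex{0,0} = 1
G(n+7) = G(n) holds for n = 0,…,5 (a full window of length max(S) = 6), so the sequence is purely periodic with period 7.

7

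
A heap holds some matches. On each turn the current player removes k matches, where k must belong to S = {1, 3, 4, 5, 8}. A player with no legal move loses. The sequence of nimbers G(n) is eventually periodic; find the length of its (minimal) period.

9

n :  0  1  2  3  4  5  6  7  8  9 10 11 12 13 14 15 16 17 18 19
G :  0  1  0  1  2  3  2  3  4  0  1  0  1  2  3  2  3  4  0  1
G(n+9) = G(n) holds for n = 0,…,7 (a full window of length max(S) = 8), so the sequence is purely periodic with period 9.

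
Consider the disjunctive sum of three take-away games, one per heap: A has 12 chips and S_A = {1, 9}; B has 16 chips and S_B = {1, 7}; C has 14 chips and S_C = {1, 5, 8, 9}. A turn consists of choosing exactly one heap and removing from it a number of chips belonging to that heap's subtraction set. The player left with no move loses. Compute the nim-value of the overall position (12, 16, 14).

2

Heap A, S = {1, 9}:
n :  0  1  2  3  4  5  6  7  8  9 10 11 12
G :  0  1  0  1  0  1  0  1  0  1  0  1  0
G_A(12) = 0.
Heap B, S = {1, 7}:
n :  0  1  2  3  4  5  6  7  8  9 10 11 12 13 14 15 16
G :  0  1  0  1  0  1  0  1  0  1  0  1  0  1  0  1  0
G_B(16) = 0.
Heap C, S = {1, 5, 8, 9}:
n :  0  1  2  3  4  5  6  7  8  9 10 11 12 13 14
G :  0  1  0  1  0  1  0  1  2  3  2  3  2  3  2
G_C(14) = 2.
Combined Grundy value = 0 ⊕ 0 ⊕ 2 = 2.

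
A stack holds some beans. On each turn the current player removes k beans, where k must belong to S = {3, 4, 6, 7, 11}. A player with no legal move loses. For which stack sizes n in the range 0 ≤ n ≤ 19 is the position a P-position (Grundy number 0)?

G(0) = 0
G(1) = mex{} = 0
G(2) = mex{} = 0
G(3) = mex{0} = 1
G(4) = mex{0,0} = 1
G(5) = mex{0,0} = 1
G(6) = mex{1,0,0} = 2
G(7) = mex{1,1,0,0} = 2
G(8) = mex{1,1,0,0} = 2
G(9) = mex{2,1,1,0} = 3
G(10) = mex{2,2,1,1} = 0
G(11) = mex{2,2,1,1,0} = 3
G(12) = mex{3,2,2,1,0} = 4
G(13) = mex{0,3,2,2,0} = 1
G(14) = mex{3,0,2,2,1} = 4
G(15) = mex{4,3,3,2,1} = 0
G(16) = mex{1,4,0,3,1} = 2
G(17) = mex{4,1,3,0,2} = 5
G(18) = mex{0,4,4,3,2} = 1
G(19) = mex{2,0,1,4,2} = 3
P-positions are exactly the n with G(n) = 0.

0, 1, 2, 10, 15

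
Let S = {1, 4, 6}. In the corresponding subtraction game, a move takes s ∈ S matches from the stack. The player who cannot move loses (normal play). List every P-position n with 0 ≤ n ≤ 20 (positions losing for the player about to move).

0, 2, 5, 7, 10, 12, 15, 17, 20

n :  0  1  2  3  4  5  6  7  8  9 10 11 12 13 14 15 16 17 18 19 20
G :  0  1  0  1  2  0  1  0  1  2  0  1  0  1  2  0  1  0  1  2  0
P-positions are exactly the n with G(n) = 0.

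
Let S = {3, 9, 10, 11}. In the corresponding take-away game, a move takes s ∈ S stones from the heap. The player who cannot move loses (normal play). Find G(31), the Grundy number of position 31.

1

n :  0  1  2  3  4  5  6  7  8  9 10 11 12 13 14 15 16 17 18 19 20 21 22 23 24 25 26 27 28 29 30 31
G :  0  0  0  1  1  1  0  0  0  1  1  1  2  2  0  3  3  1  2  2  0  0  0  1  1  1  0  0  0  1  1  1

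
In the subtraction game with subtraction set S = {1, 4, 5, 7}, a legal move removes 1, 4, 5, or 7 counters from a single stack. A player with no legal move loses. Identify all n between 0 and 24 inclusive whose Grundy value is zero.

0, 2, 8, 10, 16, 18, 24

n :  0  1  2  3  4  5  6  7  8  9 10 11 12 13 14 15 16 17 18 19 20 21 22 23 24
G :  0  1  0  1  2  3  2  3  0  1  0  1  2  3  2  3  0  1  0  1  2  3  2  3  0
P-positions are exactly the n with G(n) = 0.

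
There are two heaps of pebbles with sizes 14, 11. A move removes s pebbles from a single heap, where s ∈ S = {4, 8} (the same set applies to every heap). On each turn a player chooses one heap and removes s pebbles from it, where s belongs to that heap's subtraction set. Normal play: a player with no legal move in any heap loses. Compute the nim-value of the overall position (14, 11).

All heaps use S = {4, 8}:
n :  0  1  2  3  4  5  6  7  8  9 10 11 12 13 14
G :  0  0  0  0  1  1  1  1  2  2  2  2  0  0  0
Heap A: G(14) = 0.
Heap B: G(11) = 2.
Combined Grundy value = 0 ⊕ 2 = 2.

2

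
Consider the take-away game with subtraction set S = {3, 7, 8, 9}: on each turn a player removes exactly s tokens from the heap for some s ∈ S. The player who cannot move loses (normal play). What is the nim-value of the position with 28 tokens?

0

n :  0  1  2  3  4  5  6  7  8  9 10 11 12 13 14 15 16 17 18 19 20 21 22 23 24 25 26 27 28
G :  0  0  0  1  1  1  0  2  2  1  3  3  0  2  4  1  0  0  0  1  1  1  0  2  2  1  3  3  0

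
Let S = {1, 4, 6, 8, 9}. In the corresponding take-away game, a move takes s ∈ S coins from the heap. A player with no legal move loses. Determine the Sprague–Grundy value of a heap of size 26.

n :  0  1  2  3  4  5  6  7  8  9 10 11 12 13 14 15 16 17 18 19 20 21 22 23 24 25 26
G :  0  1  0  1  2  0  1  0  1  2  3  2  0  1  2  3  2  0  1  0  1  2  0  1  0  1  2

2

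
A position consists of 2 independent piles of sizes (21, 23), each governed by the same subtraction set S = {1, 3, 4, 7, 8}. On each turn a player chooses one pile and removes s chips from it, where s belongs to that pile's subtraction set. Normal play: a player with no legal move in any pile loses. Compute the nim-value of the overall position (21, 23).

All piles use S = {1, 3, 4, 7, 8}:
G(0) = 0
G(1) = mex{0} = 1
G(2) = mex{1} = 0
G(3) = mex{0,0} = 1
G(4) = mex{1,1,0} = 2
G(5) = mex{2,0,1} = 3
G(6) = mex{3,1,0} = 2
G(7) = mex{2,2,1,0} = 3
G(8) = mex{3,3,2,1,0} = 4
G(9) = mex{4,2,3,0,1} = 5
G(10) = mex{5,3,2,1,0} = 4
G(11) = mex{4,4,3,2,1} = 0
G(12) = mex{0,5,4,3,2} = 1
G(13) = mex{1,4,5,2,3} = 0
G(14) = mex{0,0,4,3,2} = 1
G(15) = mex{1,1,0,4,3} = 2
G(16) = mex{2,0,1,5,4} = 3
G(17) = mex{3,1,0,4,5} = 2
G(18) = mex{2,2,1,0,4} = 3
G(19) = mex{3,3,2,1,0} = 4
G(20) = mex{4,2,3,0,1} = 5
G(21) = mex{5,3,2,1,0} = 4
G(22) = mex{4,4,3,2,1} = 0
G(23) = mex{0,5,4,3,2} = 1
Pile A: G(21) = 4.
Pile B: G(23) = 1.
Combined Grundy value = 4 ⊕ 1 = 5.

5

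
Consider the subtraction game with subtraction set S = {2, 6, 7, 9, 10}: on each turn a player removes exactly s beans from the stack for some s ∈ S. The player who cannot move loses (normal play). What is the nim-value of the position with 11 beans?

3

n :  0  1  2  3  4  5  6  7  8  9 10 11
G :  0  0  1  1  0  0  1  1  2  2  3  3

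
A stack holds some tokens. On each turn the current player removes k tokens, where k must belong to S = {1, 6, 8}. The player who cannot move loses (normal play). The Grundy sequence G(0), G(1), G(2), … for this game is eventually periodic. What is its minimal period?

G(0) = 0
G(1) = mex{0} = 1
G(2) = mex{1} = 0
G(3) = mex{0} = 1
G(4) = mex{1} = 0
G(5) = mex{0} = 1
G(6) = mex{1,0} = 2
G(7) = mex{2,1} = 0
G(8) = mex{0,0,0} = 1
G(9) = mex{1,1,1} = 0
G(10) = mex{0,0,0} = 1
G(11) = mex{1,1,1} = 0
G(12) = mex{0,2,0} = 1
G(13) = mex{1,0,1} = 2
G(14) = mex{2,1,2} = 0
G(15) = mex{0,0,0} = 1
G(16) = mex{1,1,1} = 0
G(n+7) = G(n) holds for n = 0,…,7 (a full window of length max(S) = 8), so the sequence is purely periodic with period 7.

7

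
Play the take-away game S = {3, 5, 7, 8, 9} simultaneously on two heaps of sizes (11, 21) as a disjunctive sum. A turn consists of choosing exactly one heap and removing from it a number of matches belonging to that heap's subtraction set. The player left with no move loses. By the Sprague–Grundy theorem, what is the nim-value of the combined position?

0

All heaps use S = {3, 5, 7, 8, 9}:
G(0) = 0
G(1) = mex{} = 0
G(2) = mex{} = 0
G(3) = mex{0} = 1
G(4) = mex{0} = 1
G(5) = mex{0,0} = 1
G(6) = mex{1,0} = 2
G(7) = mex{1,0,0} = 2
G(8) = mex{1,1,0,0} = 2
G(9) = mex{2,1,0,0,0} = 3
G(10) = mex{2,1,1,0,0} = 3
G(11) = mex{2,2,1,1,0} = 3
G(12) = mex{3,2,1,1,1} = 0
G(13) = mex{3,2,2,1,1} = 0
G(14) = mex{3,3,2,2,1} = 0
G(15) = mex{0,3,2,2,2} = 1
G(16) = mex{0,3,3,2,2} = 1
G(17) = mex{0,0,3,3,2} = 1
G(18) = mex{1,0,3,3,3} = 2
G(19) = mex{1,0,0,3,3} = 2
G(20) = mex{1,1,0,0,3} = 2
G(21) = mex{2,1,0,0,0} = 3
Heap A: G(11) = 3.
Heap B: G(21) = 3.
Combined Grundy value = 3 ⊕ 3 = 0.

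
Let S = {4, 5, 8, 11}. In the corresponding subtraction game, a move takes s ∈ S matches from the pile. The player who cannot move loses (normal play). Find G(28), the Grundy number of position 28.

3

n :  0  1  2  3  4  5  6  7  8  9 10 11 12 13 14 15 16 17 18 19 20 21 22 23 24 25 26 27 28
G :  0  0  0  0  1  1  1  1  2  2  2  2  3  3  3  0  0  0  0  1  1  1  1  2  2  2  2  3  3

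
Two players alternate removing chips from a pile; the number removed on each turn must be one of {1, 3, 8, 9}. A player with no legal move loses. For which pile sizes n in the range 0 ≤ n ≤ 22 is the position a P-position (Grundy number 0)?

0, 2, 4, 6, 16, 18, 20, 22

G(0) = 0
G(1) = mex{0} = 1
G(2) = mex{1} = 0
G(3) = mex{0,0} = 1
G(4) = mex{1,1} = 0
G(5) = mex{0,0} = 1
G(6) = mex{1,1} = 0
G(7) = mex{0,0} = 1
G(8) = mex{1,1,0} = 2
G(9) = mex{2,0,1,0} = 3
G(10) = mex{3,1,0,1} = 2
G(11) = mex{2,2,1,0} = 3
G(12) = mex{3,3,0,1} = 2
G(13) = mex{2,2,1,0} = 3
G(14) = mex{3,3,0,1} = 2
G(15) = mex{2,2,1,0} = 3
G(16) = mex{3,3,2,1} = 0
G(17) = mex{0,2,3,2} = 1
G(18) = mex{1,3,2,3} = 0
G(19) = mex{0,0,3,2} = 1
G(20) = mex{1,1,2,3} = 0
G(21) = mex{0,0,3,2} = 1
G(22) = mex{1,1,2,3} = 0
P-positions are exactly the n with G(n) = 0.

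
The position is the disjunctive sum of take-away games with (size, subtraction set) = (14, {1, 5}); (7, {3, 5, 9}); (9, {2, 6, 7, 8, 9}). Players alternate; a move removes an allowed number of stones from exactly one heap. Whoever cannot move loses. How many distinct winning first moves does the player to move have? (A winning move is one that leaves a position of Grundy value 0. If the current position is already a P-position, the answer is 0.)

Heap A, S = {1, 5}:
G(0) = 0
G(1) = mex{0} = 1
G(2) = mex{1} = 0
G(3) = mex{0} = 1
G(4) = mex{1} = 0
G(5) = mex{0,0} = 1
G(6) = mex{1,1} = 0
G(7) = mex{0,0} = 1
G(8) = mex{1,1} = 0
G(9) = mex{0,0} = 1
G(10) = mex{1,1} = 0
G(11) = mex{0,0} = 1
G(12) = mex{1,1} = 0
G(13) = mex{0,0} = 1
G(14) = mex{1,1} = 0
G_A(14) = 0.
Heap B, S = {3, 5, 9}:
G(0) = 0
G(1) = mex{} = 0
G(2) = mex{} = 0
G(3) = mex{0} = 1
G(4) = mex{0} = 1
G(5) = mex{0,0} = 1
G(6) = mex{1,0} = 2
G(7) = mex{1,0} = 2
G_B(7) = 2.
Heap C, S = {2, 6, 7, 8, 9}:
n : 0 1 2 3 4 5 6 7 8 9
G : 0 0 1 1 0 0 1 1 2 2
G_C(9) = 2.
Combined Grundy value = 0 ⊕ 2 ⊕ 2 = 0.
A winning move leaves total XOR = 0, i.e. changes one component's Grundy value g to g ⊕ X where X is the current total.
Heap A: target g' = 0⊕0 = 0, but every legal move changes the Grundy value (mex property), so 0 moves.
Heap B: target g' = 2⊕0 = 2, but every legal move changes the Grundy value (mex property), so 0 moves.
Heap C: target g' = 2⊕0 = 2, but every legal move changes the Grundy value (mex property), so 0 moves.

0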